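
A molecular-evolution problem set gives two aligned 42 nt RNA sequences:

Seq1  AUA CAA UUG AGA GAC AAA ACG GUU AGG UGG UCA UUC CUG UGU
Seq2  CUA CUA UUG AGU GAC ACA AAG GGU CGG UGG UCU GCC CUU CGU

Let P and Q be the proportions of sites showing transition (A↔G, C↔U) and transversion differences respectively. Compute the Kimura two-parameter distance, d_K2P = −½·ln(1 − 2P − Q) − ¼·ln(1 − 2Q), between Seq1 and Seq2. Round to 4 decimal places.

0.3644

Differing sites — 1:A/C (Tv); 5:A/U (Tv); 12:A/U (Tv); 17:A/C (Tv); 20:C/A (Tv); 23:U/G (Tv); 25:A/C (Tv); 33:A/U (Tv); 34:U/G (Tv); 35:U/C (Ti); 39:G/U (Tv); 40:U/C (Ti).
Of the 12 differences, 2 transitions and 10 transversions over 42 sites: P = 2/42 = 0.047619, Q = 10/42 = 0.238095.
d = −0.5·ln(0.666667) − 0.25·ln(0.523810) = −0.5·(-0.405465) − 0.25·(-0.646626) = 0.3644.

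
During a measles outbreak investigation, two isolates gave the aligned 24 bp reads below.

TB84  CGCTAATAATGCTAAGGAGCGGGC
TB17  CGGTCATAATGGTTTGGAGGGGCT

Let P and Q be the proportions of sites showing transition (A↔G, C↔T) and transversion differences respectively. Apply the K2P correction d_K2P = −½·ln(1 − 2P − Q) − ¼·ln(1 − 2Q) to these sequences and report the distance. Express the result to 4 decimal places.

0.4539

Differing sites — 3:C/G (Tv); 5:A/C (Tv); 12:C/G (Tv); 14:A/T (Tv); 15:A/T (Tv); 20:C/G (Tv); 23:G/C (Tv); 24:C/T (Ti).
Of the 8 differences, 1 transition and 7 transversions over 24 sites: P = 1/24 = 0.041667, Q = 7/24 = 0.291667.
d = −0.5·ln(0.624999) − 0.25·ln(0.416666) = −0.5·(-0.470005) − 0.25·(-0.875470) = 0.4539.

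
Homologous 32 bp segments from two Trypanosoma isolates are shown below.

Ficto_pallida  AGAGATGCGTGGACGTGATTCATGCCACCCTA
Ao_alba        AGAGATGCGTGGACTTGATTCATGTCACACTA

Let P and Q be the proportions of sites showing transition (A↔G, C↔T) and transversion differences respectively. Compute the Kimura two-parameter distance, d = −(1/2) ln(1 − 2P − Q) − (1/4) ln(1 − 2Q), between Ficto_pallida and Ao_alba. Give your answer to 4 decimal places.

Mismatches occur at site 15 (G/T, transversion), site 25 (C/T, transition), site 29 (C/A, transversion).
Of the 3 differences, 1 transition and 2 transversions over 32 sites: P = 1/32 = 0.031250, Q = 2/32 = 0.062500.
d = −0.5·ln(0.875000) − 0.25·ln(0.875000) = −0.5·(-0.133531) − 0.25·(-0.133531) = 0.1001.

0.1001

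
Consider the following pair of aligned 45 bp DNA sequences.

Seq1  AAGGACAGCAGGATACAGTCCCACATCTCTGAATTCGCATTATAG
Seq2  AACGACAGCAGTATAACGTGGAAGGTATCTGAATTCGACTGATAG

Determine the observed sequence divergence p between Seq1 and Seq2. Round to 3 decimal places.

Mismatches occur at site 3 (G→C), site 12 (G→T), site 16 (C→A), site 17 (A→C), site 20 (C→G), site 21 (C→G), site 22 (C→A), site 24 (C→G), site 25 (A→G), site 27 (C→A), site 38 (C→A), site 39 (A→C), site 41 (T→G).
There are 13 differences over 45 sites, so p = 13/45 = 0.289.

0.289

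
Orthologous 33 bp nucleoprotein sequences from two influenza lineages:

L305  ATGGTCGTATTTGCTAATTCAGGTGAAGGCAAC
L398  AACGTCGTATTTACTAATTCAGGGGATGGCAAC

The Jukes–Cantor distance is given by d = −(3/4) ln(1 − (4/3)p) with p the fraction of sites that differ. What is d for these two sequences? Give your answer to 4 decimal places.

Differing sites — 2:T/A; 3:G/C; 13:G/A; 24:T/G; 27:A/T.
p = 5/33 = 0.151515.
d = −0.75 · ln(1 − (4/3)·0.151515) = −0.75 · ln(0.797980) = −0.75 · (-0.225672) = 0.1693.

0.1693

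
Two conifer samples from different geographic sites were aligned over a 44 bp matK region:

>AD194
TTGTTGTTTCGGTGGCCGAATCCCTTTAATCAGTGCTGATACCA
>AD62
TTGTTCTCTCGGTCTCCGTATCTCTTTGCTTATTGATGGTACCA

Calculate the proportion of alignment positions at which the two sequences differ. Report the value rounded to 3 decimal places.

0.273

Mismatches occur at site 6 (G→C), site 8 (T→C), site 14 (G→C), site 15 (G→T), site 19 (A→T), site 23 (C→T), site 28 (A→G), site 29 (A→C), site 31 (C→T), site 33 (G→T), site 36 (C→A), site 39 (A→G).
There are 12 differences over 44 sites, so p = 12/44 = 0.273.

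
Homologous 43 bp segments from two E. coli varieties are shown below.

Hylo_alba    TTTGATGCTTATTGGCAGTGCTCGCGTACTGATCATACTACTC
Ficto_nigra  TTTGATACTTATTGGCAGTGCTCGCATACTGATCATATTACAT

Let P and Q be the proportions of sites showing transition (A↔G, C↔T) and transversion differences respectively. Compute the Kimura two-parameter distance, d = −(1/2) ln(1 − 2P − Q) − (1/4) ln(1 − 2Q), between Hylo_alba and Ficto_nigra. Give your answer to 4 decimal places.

Differing sites — 7:G/A (Ti); 26:G/A (Ti); 38:C/T (Ti); 42:T/A (Tv); 43:C/T (Ti).
Of the 5 differences, 4 transitions and 1 transversion over 43 sites: P = 4/43 = 0.093023, Q = 1/43 = 0.023256.
d = −0.5·ln(0.790698) − 0.25·ln(0.953488) = −0.5·(-0.234839) − 0.25·(-0.047628) = 0.1293.

0.1293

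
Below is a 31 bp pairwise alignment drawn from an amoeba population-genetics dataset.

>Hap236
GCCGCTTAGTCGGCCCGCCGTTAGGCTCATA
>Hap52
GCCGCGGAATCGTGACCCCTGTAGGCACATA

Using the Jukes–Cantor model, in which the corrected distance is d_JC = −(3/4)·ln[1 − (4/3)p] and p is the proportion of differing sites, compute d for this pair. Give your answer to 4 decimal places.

Differing sites — 6:T/G; 7:T/G; 9:G/A; 13:G/T; 14:C/G; 15:C/A; 17:G/C; 20:G/T; 21:T/G; 27:T/A.
p = 10/31 = 0.322581.
d = −0.75 · ln(1 − (4/3)·0.322581) = −0.75 · ln(0.569892) = −0.75 · (-0.562308) = 0.4217.

0.4217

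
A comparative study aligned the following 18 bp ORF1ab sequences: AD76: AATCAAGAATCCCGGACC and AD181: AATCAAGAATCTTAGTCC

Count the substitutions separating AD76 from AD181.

Mismatches occur at site 12 (C/T), site 13 (C/T), site 14 (G/A), site 16 (A/T).
That gives 4 mismatches out of 18 aligned sites, so the Hamming distance is 4.

4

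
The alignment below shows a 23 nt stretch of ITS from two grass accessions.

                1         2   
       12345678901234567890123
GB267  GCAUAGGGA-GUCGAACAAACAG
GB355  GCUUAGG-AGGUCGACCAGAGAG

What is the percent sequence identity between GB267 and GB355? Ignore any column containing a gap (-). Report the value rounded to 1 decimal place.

Excluding the 2 gap columns leaves 21 comparable sites.
Mismatches occur at site 3 (A→U), site 16 (A→C), site 19 (A→G), site 21 (C→G).
17 of the 21 comparable sites match, so the percent identity is 17/21 × 100 = 81.0%.

81.0%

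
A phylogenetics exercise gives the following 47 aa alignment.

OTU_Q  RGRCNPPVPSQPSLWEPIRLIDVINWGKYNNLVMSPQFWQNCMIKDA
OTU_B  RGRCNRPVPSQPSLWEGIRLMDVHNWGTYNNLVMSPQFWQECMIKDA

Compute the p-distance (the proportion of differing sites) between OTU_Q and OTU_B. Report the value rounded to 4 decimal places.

The sequences differ at positions 6 (P/R), 17 (P/G), 21 (I/M), 24 (I/H), 28 (K/T), 41 (N/E).
There are 6 differences over 47 sites, so p = 6/47 = 0.1277.

0.1277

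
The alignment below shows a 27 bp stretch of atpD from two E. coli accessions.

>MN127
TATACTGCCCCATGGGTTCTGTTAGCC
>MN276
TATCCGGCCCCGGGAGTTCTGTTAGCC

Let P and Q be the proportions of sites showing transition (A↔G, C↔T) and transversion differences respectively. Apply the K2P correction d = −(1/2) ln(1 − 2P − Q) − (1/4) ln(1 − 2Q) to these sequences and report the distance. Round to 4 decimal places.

Differing sites — 4:A/C (Tv); 6:T/G (Tv); 12:A/G (Ti); 13:T/G (Tv); 15:G/A (Ti).
Of the 5 differences, 2 transitions and 3 transversions over 27 sites: P = 2/27 = 0.074074, Q = 3/27 = 0.111111.
d = −0.5·ln(0.740741) − 0.25·ln(0.777778) = −0.5·(-0.300104) − 0.25·(-0.251314) = 0.2129.

0.2129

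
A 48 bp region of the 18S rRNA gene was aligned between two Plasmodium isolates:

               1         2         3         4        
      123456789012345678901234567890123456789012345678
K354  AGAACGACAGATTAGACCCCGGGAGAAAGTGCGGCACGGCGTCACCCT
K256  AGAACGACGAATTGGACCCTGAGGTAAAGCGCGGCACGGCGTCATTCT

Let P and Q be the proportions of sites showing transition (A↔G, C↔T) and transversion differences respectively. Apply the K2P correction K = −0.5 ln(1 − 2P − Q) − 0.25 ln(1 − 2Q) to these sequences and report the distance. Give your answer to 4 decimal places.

0.2626

The sequences differ at positions 9 (A/G, transition), 10 (G/A, transition), 14 (A/G, transition), 20 (C/T, transition), 22 (G/A, transition), 24 (A/G, transition), 25 (G/T, transversion), 30 (T/C, transition), 45 (C/T, transition), 46 (C/T, transition).
Of the 10 differences, 9 transitions and 1 transversion over 48 sites: P = 9/48 = 0.187500, Q = 1/48 = 0.020833.
d = −0.5·ln(0.604167) − 0.25·ln(0.958334) = −0.5·(-0.503905) − 0.25·(-0.042559) = 0.2626.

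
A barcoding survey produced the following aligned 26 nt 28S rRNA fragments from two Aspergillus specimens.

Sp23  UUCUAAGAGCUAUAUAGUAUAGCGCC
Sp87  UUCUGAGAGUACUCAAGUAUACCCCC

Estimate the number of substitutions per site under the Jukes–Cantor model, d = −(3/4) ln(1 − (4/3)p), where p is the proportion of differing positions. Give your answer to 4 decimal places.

0.3961

Differing sites — 5:A/G; 10:C/U; 11:U/A; 12:A/C; 14:A/C; 15:U/A; 22:G/C; 24:G/C.
p = 8/26 = 0.307692.
d = −0.75 · ln(1 − (4/3)·0.307692) = −0.75 · ln(0.589744) = −0.75 · (-0.528067) = 0.3961.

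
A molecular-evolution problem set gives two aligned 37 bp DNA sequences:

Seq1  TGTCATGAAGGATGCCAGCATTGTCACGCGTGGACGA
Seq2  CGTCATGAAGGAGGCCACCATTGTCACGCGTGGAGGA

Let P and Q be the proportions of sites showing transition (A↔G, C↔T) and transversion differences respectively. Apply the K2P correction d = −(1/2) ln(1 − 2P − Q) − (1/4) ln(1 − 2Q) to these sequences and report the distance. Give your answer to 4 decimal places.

0.1168

The sequences differ at positions 1 (T/C, transition), 13 (T/G, transversion), 18 (G/C, transversion), 35 (C/G, transversion).
Of the 4 differences, 1 transition and 3 transversions over 37 sites: P = 1/37 = 0.027027, Q = 3/37 = 0.081081.
d = −0.5·ln(0.864865) − 0.25·ln(0.837838) = −0.5·(-0.145182) − 0.25·(-0.176931) = 0.1168.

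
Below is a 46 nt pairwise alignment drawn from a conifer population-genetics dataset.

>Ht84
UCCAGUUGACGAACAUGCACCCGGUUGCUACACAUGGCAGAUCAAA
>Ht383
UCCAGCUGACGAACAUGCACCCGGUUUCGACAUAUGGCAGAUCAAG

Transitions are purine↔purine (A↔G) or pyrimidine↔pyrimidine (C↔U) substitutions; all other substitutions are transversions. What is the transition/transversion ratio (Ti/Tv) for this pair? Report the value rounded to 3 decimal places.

Differing sites — 6:U/C (Ti); 27:G/U (Tv); 29:U/G (Tv); 33:C/U (Ti); 46:A/G (Ti).
Of the 5 differences, 3 transitions and 2 transversions, so Ti/Tv = 3/2 = 1.500.

1.500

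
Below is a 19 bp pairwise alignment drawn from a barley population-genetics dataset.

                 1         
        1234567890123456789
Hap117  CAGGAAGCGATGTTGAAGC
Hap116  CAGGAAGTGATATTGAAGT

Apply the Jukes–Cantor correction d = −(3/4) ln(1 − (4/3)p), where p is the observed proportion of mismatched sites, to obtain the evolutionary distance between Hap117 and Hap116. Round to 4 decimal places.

Mismatches occur at site 8 (C/T), site 12 (G/A), site 19 (C/T).
p = 3/19 = 0.157895.
d = −0.75 · ln(1 − (4/3)·0.157895) = −0.75 · ln(0.789473) = −0.75 · (-0.236390) = 0.1773.

0.1773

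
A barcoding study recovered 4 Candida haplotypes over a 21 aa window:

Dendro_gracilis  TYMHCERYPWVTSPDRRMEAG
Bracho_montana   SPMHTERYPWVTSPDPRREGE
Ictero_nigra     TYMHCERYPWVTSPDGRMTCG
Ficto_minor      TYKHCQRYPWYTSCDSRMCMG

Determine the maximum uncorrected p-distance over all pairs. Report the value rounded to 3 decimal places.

Pairwise Hamming distances:
  Dendro_gracilis vs Bracho_montana: 7
  Dendro_gracilis vs Ictero_nigra: 3
  Dendro_gracilis vs Ficto_minor: 7
  Bracho_montana vs Ictero_nigra: 8
  Bracho_montana vs Ficto_minor: 12
  Ictero_nigra vs Ficto_minor: 7
The largest is 12 mismatches, between Bracho_montana and Ficto_minor; p = 12/21 = 0.571.

0.571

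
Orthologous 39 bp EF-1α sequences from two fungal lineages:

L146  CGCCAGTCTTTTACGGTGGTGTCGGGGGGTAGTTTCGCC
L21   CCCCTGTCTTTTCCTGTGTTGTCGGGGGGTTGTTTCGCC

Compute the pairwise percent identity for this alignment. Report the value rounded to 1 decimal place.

84.6%

The sequences differ at positions 2 (G/C), 5 (A/T), 13 (A/C), 15 (G/T), 19 (G/T), 31 (A/T).
33 of the 39 sites match, so the percent identity is 33/39 × 100 = 84.6%.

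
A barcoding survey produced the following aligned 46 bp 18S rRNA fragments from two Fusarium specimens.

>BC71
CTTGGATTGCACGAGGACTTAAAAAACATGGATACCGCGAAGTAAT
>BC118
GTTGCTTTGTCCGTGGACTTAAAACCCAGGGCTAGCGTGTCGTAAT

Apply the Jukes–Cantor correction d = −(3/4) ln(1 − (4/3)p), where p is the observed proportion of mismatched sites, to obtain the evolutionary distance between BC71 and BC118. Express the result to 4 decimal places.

Mismatches occur at site 1 (C↔G), site 5 (G↔C), site 6 (A↔T), site 10 (C↔T), site 11 (A↔C), site 14 (A↔T), site 25 (A↔C), site 26 (A↔C), site 29 (T↔G), site 32 (A↔C), site 35 (C↔G), site 38 (C↔T), site 40 (A↔T), site 41 (A↔C).
p = 14/46 = 0.304348.
d = −0.75 · ln(1 − (4/3)·0.304348) = −0.75 · ln(0.594203) = −0.75 · (-0.520534) = 0.3904.

0.3904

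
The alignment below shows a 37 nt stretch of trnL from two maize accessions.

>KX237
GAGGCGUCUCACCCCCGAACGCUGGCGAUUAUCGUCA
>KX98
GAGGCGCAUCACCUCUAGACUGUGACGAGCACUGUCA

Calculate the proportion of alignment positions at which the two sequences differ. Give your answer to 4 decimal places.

Differing sites — 7:U/C; 8:C/A; 14:C/U; 16:C/U; 17:G/A; 18:A/G; 21:G/U; 22:C/G; 25:G/A; 29:U/G; 30:U/C; 32:U/C; 33:C/U.
There are 13 differences over 37 sites, so p = 13/37 = 0.3514.

0.3514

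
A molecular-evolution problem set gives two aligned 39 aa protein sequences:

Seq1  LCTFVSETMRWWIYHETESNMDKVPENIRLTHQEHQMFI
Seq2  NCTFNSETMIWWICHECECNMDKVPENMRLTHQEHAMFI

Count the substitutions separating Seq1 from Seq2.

8

Mismatches occur at site 1 (L/N), site 5 (V/N), site 10 (R/I), site 14 (Y/C), site 17 (T/C), site 19 (S/C), site 28 (I/M), site 36 (Q/A).
That gives 8 mismatches out of 39 aligned sites, so the Hamming distance is 8.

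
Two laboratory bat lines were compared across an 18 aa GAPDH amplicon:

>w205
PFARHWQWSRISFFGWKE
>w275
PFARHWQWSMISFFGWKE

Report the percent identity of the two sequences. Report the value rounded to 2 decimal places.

The sequences differ at position 10 (R/M).
17 of the 18 sites match, so the percent identity is 17/18 × 100 = 94.44%.

94.44%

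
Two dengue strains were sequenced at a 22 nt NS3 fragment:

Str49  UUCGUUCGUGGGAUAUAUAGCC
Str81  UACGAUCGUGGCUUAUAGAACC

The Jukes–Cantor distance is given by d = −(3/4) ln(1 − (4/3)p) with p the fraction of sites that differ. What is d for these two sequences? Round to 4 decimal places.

0.3390

The sequences differ at positions 2 (U/A), 5 (U/A), 12 (G/C), 13 (A/U), 18 (U/G), 20 (G/A).
p = 6/22 = 0.272727.
d = −0.75 · ln(1 − (4/3)·0.272727) = −0.75 · ln(0.636364) = −0.75 · (-0.451985) = 0.3390.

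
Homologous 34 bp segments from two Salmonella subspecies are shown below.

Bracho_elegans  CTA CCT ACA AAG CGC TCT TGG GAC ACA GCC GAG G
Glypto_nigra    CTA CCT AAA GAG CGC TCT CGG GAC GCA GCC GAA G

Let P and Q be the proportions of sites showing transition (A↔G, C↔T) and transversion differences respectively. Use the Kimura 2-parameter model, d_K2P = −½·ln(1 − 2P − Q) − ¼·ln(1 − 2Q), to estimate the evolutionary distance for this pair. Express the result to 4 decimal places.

0.1689

Mismatches occur at site 8 (C↔A, transversion), site 10 (A↔G, transition), site 19 (T↔C, transition), site 25 (A↔G, transition), site 33 (G↔A, transition).
Of the 5 differences, 4 transitions and 1 transversion over 34 sites: P = 4/34 = 0.117647, Q = 1/34 = 0.029412.
d = −0.5·ln(0.735294) − 0.25·ln(0.941176) = −0.5·(-0.307485) − 0.25·(-0.060625) = 0.1689.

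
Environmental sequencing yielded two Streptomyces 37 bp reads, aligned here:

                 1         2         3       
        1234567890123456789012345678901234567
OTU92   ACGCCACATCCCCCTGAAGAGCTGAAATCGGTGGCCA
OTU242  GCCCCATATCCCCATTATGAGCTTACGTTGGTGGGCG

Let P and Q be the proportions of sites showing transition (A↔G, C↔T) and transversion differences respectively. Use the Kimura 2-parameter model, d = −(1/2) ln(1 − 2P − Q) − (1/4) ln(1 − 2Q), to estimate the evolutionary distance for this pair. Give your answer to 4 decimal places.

0.4264

Mismatches occur at site 1 (A↔G, transition), site 3 (G↔C, transversion), site 7 (C↔T, transition), site 14 (C↔A, transversion), site 16 (G↔T, transversion), site 18 (A↔T, transversion), site 24 (G↔T, transversion), site 26 (A↔C, transversion), site 27 (A↔G, transition), site 29 (C↔T, transition), site 35 (C↔G, transversion), site 37 (A↔G, transition).
Of the 12 differences, 5 transitions and 7 transversions over 37 sites: P = 5/37 = 0.135135, Q = 7/37 = 0.189189.
d = −0.5·ln(0.540541) − 0.25·ln(0.621622) = −0.5·(-0.615185) − 0.25·(-0.475423) = 0.4264.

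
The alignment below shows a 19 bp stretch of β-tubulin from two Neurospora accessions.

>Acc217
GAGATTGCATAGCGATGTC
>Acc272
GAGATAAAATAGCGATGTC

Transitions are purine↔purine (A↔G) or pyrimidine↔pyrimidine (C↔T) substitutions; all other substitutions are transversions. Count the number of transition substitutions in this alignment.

Differing sites — 6:T/A (Tv); 7:G/A (Ti); 8:C/A (Tv).
Of the 3 differences, 1 transition and 2 transversions, so the answer is 1.

1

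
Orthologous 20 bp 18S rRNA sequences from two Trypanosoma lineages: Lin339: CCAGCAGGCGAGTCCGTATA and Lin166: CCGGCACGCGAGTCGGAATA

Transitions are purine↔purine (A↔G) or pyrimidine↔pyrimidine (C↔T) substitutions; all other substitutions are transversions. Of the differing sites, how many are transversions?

Mismatches occur at site 3 (A↔G, transition), site 7 (G↔C, transversion), site 15 (C↔G, transversion), site 17 (T↔A, transversion).
Of the 4 differences, 1 transition and 3 transversions, so the answer is 3.

3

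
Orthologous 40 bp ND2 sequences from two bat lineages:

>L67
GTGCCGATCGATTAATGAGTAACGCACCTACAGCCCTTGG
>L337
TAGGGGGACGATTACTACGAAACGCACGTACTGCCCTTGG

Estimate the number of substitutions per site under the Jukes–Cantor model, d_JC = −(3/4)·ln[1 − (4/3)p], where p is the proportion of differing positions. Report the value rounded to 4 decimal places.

0.3831

Mismatches occur at site 1 (G↔T), site 2 (T↔A), site 4 (C↔G), site 5 (C↔G), site 7 (A↔G), site 8 (T↔A), site 15 (A↔C), site 17 (G↔A), site 18 (A↔C), site 20 (T↔A), site 28 (C↔G), site 32 (A↔T).
p = 12/40 = 0.300000.
d = −0.75 · ln(1 − (4/3)·0.300000) = −0.75 · ln(0.600000) = −0.75 · (-0.510826) = 0.3831.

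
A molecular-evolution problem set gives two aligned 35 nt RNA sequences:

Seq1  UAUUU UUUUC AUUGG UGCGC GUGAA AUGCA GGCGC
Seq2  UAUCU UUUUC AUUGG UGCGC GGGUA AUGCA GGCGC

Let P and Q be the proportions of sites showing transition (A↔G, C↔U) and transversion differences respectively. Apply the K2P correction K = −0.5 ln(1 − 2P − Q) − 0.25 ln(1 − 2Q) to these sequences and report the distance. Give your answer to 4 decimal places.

0.0910

Mismatches occur at site 4 (U/C, transition), site 22 (U/G, transversion), site 24 (A/U, transversion).
Of the 3 differences, 1 transition and 2 transversions over 35 sites: P = 1/35 = 0.028571, Q = 2/35 = 0.057143.
d = −0.5·ln(0.885715) − 0.25·ln(0.885714) = −0.5·(-0.121360) − 0.25·(-0.121361) = 0.0910.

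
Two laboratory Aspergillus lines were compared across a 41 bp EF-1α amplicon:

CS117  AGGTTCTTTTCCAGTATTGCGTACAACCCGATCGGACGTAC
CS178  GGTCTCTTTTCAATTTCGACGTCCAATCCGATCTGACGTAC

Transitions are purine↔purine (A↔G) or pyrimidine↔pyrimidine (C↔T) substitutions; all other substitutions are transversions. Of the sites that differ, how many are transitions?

5

Mismatches occur at site 1 (A/G, transition), site 3 (G/T, transversion), site 4 (T/C, transition), site 12 (C/A, transversion), site 14 (G/T, transversion), site 16 (A/T, transversion), site 17 (T/C, transition), site 18 (T/G, transversion), site 19 (G/A, transition), site 23 (A/C, transversion), site 27 (C/T, transition), site 34 (G/T, transversion).
Of the 12 differences, 5 transitions and 7 transversions, so the answer is 5.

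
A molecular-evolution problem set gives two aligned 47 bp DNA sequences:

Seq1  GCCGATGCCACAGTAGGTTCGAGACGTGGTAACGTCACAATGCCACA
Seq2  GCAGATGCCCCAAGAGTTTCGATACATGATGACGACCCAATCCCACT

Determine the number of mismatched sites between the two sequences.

13

Differing sites — 3:C/A; 10:A/C; 13:G/A; 14:T/G; 17:G/T; 23:G/T; 26:G/A; 29:G/A; 31:A/G; 35:T/A; 37:A/C; 42:G/C; 47:A/T.
That gives 13 mismatches out of 47 aligned sites, so the Hamming distance is 13.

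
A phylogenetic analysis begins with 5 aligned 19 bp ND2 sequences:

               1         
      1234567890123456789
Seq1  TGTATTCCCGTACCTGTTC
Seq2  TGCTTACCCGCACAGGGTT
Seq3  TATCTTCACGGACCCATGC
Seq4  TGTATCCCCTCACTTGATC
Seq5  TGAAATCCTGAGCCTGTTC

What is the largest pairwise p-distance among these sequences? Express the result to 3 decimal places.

Pairwise Hamming distances:
  Seq1 vs Seq2: 8
  Seq1 vs Seq3: 7
  Seq1 vs Seq4: 5
  Seq1 vs Seq5: 5
  Seq2 vs Seq3: 12
  Seq2 vs Seq4: 8
  Seq2 vs Seq5: 11
  Seq3 vs Seq4: 11
  Seq3 vs Seq5: 11
  Seq4 vs Seq5: 9
The largest is 12 mismatches, between Seq2 and Seq3; p = 12/19 = 0.632.

0.632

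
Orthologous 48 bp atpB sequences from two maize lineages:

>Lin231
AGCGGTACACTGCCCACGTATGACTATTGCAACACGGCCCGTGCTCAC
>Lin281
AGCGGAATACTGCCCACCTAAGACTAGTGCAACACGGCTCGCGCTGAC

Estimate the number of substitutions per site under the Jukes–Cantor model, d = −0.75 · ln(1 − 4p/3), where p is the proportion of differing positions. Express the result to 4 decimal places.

0.1885

The sequences differ at positions 6 (T/A), 8 (C/T), 18 (G/C), 21 (T/A), 27 (T/G), 39 (C/T), 42 (T/C), 46 (C/G).
p = 8/48 = 0.166667.
d = −0.75 · ln(1 − (4/3)·0.166667) = −0.75 · ln(0.777777) = −0.75 · (-0.251315) = 0.1885.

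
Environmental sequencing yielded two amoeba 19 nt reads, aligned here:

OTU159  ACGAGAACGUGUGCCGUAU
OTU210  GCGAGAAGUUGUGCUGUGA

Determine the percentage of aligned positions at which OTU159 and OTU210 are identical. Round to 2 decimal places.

68.42%

Mismatches occur at site 1 (A/G), site 8 (C/G), site 9 (G/U), site 15 (C/U), site 18 (A/G), site 19 (U/A).
13 of the 19 sites match, so the percent identity is 13/19 × 100 = 68.42%.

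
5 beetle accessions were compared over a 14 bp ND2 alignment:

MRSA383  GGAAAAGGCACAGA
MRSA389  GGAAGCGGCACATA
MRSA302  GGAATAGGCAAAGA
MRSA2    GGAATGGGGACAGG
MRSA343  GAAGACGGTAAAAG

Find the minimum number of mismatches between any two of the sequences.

2

Pairwise Hamming distances:
  MRSA383 vs MRSA389: 3
  MRSA383 vs MRSA302: 2
  MRSA383 vs MRSA2: 4
  MRSA383 vs MRSA343: 7
  MRSA389 vs MRSA302: 4
  MRSA389 vs MRSA2: 5
  MRSA389 vs MRSA343: 7
  MRSA302 vs MRSA2: 4
  MRSA302 vs MRSA343: 7
  MRSA2 vs MRSA343: 7
The smallest is 2, between MRSA383 and MRSA302.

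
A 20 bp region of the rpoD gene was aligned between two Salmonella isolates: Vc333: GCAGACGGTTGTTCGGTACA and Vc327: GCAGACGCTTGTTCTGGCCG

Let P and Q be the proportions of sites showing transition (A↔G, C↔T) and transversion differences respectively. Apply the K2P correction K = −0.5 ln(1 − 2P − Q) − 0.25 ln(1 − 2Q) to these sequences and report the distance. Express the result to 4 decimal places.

Mismatches occur at site 8 (G↔C, transversion), site 15 (G↔T, transversion), site 17 (T↔G, transversion), site 18 (A↔C, transversion), site 20 (A↔G, transition).
Of the 5 differences, 1 transition and 4 transversions over 20 sites: P = 1/20 = 0.050000, Q = 4/20 = 0.200000.
d = −0.5·ln(0.700000) − 0.25·ln(0.600000) = −0.5·(-0.356675) − 0.25·(-0.510826) = 0.3060.

0.3060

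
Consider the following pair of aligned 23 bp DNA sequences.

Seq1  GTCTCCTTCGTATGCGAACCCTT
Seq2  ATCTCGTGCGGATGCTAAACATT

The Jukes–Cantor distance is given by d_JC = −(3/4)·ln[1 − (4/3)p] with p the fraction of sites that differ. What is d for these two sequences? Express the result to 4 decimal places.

0.3904

Differing sites — 1:G/A; 6:C/G; 8:T/G; 11:T/G; 16:G/T; 19:C/A; 21:C/A.
p = 7/23 = 0.304348.
d = −0.75 · ln(1 − (4/3)·0.304348) = −0.75 · ln(0.594203) = −0.75 · (-0.520534) = 0.3904.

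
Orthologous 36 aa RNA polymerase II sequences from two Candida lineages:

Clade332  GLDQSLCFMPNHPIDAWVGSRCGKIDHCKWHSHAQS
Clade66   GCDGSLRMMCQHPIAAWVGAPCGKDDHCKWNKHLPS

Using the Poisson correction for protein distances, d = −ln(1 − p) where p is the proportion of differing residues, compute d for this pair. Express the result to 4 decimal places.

0.4925

Mismatches occur at site 2 (L→C), site 4 (Q→G), site 7 (C→R), site 8 (F→M), site 10 (P→C), site 11 (N→Q), site 15 (D→A), site 20 (S→A), site 21 (R→P), site 25 (I→D), site 31 (H→N), site 32 (S→K), site 34 (A→L), site 35 (Q→P).
p = 14/36 = 0.388889.
d = −ln(1 − 0.388889) = −ln(0.611111) = 0.4925.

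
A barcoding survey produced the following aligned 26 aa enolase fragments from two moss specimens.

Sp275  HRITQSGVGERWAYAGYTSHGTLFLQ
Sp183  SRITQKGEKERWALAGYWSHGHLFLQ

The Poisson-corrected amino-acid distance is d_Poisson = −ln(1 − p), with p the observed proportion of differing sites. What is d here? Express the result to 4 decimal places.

0.3137

Mismatches occur at site 1 (H→S), site 6 (S→K), site 8 (V→E), site 9 (G→K), site 14 (Y→L), site 18 (T→W), site 22 (T→H).
p = 7/26 = 0.269231.
d = −ln(1 − 0.269231) = −ln(0.730769) = 0.3137.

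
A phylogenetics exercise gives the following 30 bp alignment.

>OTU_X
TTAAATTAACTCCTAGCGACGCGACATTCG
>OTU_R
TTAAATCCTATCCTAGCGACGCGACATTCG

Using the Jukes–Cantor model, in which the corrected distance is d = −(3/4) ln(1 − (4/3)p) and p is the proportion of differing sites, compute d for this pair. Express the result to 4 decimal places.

Differing sites — 7:T/C; 8:A/C; 9:A/T; 10:C/A.
p = 4/30 = 0.133333.
d = −0.75 · ln(1 − (4/3)·0.133333) = −0.75 · ln(0.822223) = −0.75 · (-0.195744) = 0.1468.

0.1468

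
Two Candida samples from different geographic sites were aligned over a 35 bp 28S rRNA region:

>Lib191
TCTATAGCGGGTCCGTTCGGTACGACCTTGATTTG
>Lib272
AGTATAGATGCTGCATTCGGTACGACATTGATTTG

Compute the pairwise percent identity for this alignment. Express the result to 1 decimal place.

77.1%

Differing sites — 1:T/A; 2:C/G; 8:C/A; 9:G/T; 11:G/C; 13:C/G; 15:G/A; 27:C/A.
27 of the 35 sites match, so the percent identity is 27/35 × 100 = 77.1%.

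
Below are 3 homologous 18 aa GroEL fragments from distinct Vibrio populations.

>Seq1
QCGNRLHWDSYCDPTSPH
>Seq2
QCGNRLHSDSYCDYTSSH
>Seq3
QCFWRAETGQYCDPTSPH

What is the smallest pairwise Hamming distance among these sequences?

3

Pairwise Hamming distances:
  Seq1 vs Seq2: 3
  Seq1 vs Seq3: 7
  Seq2 vs Seq3: 9
The smallest is 3, between Seq1 and Seq2.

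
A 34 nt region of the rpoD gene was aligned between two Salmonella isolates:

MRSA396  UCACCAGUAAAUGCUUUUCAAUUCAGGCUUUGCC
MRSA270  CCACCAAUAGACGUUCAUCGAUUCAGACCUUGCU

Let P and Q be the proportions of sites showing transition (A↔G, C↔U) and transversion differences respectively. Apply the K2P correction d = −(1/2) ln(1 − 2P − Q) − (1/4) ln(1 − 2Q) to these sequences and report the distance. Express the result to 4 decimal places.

Differing sites — 1:U/C (Ti); 7:G/A (Ti); 10:A/G (Ti); 12:U/C (Ti); 14:C/U (Ti); 16:U/C (Ti); 17:U/A (Tv); 20:A/G (Ti); 27:G/A (Ti); 29:U/C (Ti); 34:C/U (Ti).
Of the 11 differences, 10 transitions and 1 transversion over 34 sites: P = 10/34 = 0.294118, Q = 1/34 = 0.029412.
d = −0.5·ln(0.382352) − 0.25·ln(0.941176) = −0.5·(-0.961414) − 0.25·(-0.060625) = 0.4959.

0.4959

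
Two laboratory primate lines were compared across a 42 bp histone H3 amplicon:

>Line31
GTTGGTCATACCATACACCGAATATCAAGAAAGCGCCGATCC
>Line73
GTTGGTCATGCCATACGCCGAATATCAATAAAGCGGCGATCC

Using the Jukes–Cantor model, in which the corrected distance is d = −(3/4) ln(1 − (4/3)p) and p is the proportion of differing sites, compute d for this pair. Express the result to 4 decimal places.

The sequences differ at positions 10 (A/G), 17 (A/G), 29 (G/T), 36 (C/G).
p = 4/42 = 0.095238.
d = −0.75 · ln(1 − (4/3)·0.095238) = −0.75 · ln(0.873016) = −0.75 · (-0.135801) = 0.1019.

0.1019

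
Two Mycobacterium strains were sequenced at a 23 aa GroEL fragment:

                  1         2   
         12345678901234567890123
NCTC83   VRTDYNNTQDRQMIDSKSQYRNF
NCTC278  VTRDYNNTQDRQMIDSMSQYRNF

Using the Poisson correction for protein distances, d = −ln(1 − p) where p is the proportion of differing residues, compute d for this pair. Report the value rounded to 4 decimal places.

Differing sites — 2:R/T; 3:T/R; 17:K/M.
p = 3/23 = 0.130435.
d = −ln(1 − 0.130435) = −ln(0.869565) = 0.1398.

0.1398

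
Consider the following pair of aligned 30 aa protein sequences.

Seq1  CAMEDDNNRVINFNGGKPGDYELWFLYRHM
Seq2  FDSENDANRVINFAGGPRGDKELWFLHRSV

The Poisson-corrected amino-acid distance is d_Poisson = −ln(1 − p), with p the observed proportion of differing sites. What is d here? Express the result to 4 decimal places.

0.5108

Mismatches occur at site 1 (C/F), site 2 (A/D), site 3 (M/S), site 5 (D/N), site 7 (N/A), site 14 (N/A), site 17 (K/P), site 18 (P/R), site 21 (Y/K), site 27 (Y/H), site 29 (H/S), site 30 (M/V).
p = 12/30 = 0.400000.
d = −ln(1 − 0.400000) = −ln(0.600000) = 0.5108.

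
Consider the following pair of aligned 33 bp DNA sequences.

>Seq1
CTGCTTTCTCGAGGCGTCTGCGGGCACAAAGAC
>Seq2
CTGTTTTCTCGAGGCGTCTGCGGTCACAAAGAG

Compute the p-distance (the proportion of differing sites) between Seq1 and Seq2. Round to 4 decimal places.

The sequences differ at positions 4 (C/T), 24 (G/T), 33 (C/G).
There are 3 differences over 33 sites, so p = 3/33 = 0.0909.

0.0909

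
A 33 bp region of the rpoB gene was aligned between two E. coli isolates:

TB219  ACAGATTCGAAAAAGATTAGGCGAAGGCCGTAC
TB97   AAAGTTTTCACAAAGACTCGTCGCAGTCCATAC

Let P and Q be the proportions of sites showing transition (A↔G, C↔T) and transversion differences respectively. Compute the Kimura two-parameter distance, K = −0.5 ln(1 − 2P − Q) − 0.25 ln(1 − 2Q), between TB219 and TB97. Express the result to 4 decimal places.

Mismatches occur at site 2 (C↔A, transversion), site 5 (A↔T, transversion), site 8 (C↔T, transition), site 9 (G↔C, transversion), site 11 (A↔C, transversion), site 17 (T↔C, transition), site 19 (A↔C, transversion), site 21 (G↔T, transversion), site 24 (A↔C, transversion), site 27 (G↔T, transversion), site 30 (G↔A, transition).
Of the 11 differences, 3 transitions and 8 transversions over 33 sites: P = 3/33 = 0.090909, Q = 8/33 = 0.242424.
d = −0.5·ln(0.575758) − 0.25·ln(0.515152) = −0.5·(-0.552068) − 0.25·(-0.663293) = 0.4419.

0.4419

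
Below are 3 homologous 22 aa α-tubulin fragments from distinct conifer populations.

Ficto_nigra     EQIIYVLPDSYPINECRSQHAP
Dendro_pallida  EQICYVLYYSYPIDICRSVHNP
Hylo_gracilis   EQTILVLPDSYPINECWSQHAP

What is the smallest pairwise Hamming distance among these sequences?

Pairwise Hamming distances:
  Ficto_nigra vs Dendro_pallida: 7
  Ficto_nigra vs Hylo_gracilis: 3
  Dendro_pallida vs Hylo_gracilis: 10
The smallest is 3, between Ficto_nigra and Hylo_gracilis.

3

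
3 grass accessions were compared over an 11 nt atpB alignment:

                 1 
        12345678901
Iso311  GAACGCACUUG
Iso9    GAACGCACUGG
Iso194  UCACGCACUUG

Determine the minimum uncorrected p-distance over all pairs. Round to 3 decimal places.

Pairwise Hamming distances:
  Iso311 vs Iso9: 1
  Iso311 vs Iso194: 2
  Iso9 vs Iso194: 3
The smallest is 1 mismatch, between Iso311 and Iso9; p = 1/11 = 0.091.

0.091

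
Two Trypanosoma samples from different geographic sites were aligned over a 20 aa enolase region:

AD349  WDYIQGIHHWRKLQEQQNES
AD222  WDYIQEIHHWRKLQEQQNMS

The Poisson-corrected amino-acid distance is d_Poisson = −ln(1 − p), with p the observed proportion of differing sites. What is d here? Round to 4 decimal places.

0.1054

Differing sites — 6:G/E; 19:E/M.
p = 2/20 = 0.100000.
d = −ln(1 − 0.100000) = −ln(0.900000) = 0.1054.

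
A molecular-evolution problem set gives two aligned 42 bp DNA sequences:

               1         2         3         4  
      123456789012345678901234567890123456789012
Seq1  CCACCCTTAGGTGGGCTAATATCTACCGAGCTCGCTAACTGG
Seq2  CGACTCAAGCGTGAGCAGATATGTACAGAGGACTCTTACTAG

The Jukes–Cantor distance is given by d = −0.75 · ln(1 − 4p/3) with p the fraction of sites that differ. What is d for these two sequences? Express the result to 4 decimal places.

Differing sites — 2:C/G; 5:C/T; 7:T/A; 8:T/A; 9:A/G; 10:G/C; 14:G/A; 17:T/A; 18:A/G; 23:C/G; 27:C/A; 31:C/G; 32:T/A; 34:G/T; 37:A/T; 41:G/A.
p = 16/42 = 0.380952.
d = −0.75 · ln(1 − (4/3)·0.380952) = −0.75 · ln(0.492064) = −0.75 · (-0.709146) = 0.5319.

0.5319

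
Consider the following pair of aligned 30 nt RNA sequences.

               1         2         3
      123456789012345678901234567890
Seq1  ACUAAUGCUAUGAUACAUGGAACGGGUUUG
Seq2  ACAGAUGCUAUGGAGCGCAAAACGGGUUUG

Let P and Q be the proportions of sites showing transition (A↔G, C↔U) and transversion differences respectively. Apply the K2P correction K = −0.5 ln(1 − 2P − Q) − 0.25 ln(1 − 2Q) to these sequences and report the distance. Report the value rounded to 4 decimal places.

Mismatches occur at site 3 (U/A, transversion), site 4 (A/G, transition), site 13 (A/G, transition), site 14 (U/A, transversion), site 15 (A/G, transition), site 17 (A/G, transition), site 18 (U/C, transition), site 19 (G/A, transition), site 20 (G/A, transition).
Of the 9 differences, 7 transitions and 2 transversions over 30 sites: P = 7/30 = 0.233333, Q = 2/30 = 0.066667.
d = −0.5·ln(0.466667) − 0.25·ln(0.866666) = −0.5·(-0.762139) − 0.25·(-0.143102) = 0.4168.

0.4168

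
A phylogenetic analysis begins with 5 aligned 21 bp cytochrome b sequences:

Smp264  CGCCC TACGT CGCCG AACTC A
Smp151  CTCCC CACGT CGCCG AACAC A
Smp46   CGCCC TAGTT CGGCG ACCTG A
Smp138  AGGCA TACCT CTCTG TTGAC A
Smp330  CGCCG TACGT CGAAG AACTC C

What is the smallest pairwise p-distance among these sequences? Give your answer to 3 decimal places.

Pairwise Hamming distances:
  Smp264 vs Smp151: 3
  Smp264 vs Smp46: 5
  Smp264 vs Smp138: 10
  Smp264 vs Smp330: 4
  Smp151 vs Smp46: 8
  Smp151 vs Smp138: 11
  Smp151 vs Smp330: 7
  Smp46 vs Smp138: 13
  Smp46 vs Smp330: 8
  Smp138 vs Smp330: 12
The smallest is 3 mismatches, between Smp264 and Smp151; p = 3/21 = 0.143.

0.143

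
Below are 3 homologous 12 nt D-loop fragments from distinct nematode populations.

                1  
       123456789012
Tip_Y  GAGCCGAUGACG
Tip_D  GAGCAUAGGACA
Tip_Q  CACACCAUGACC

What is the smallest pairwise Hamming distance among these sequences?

4

Pairwise Hamming distances:
  Tip_Y vs Tip_D: 4
  Tip_Y vs Tip_Q: 5
  Tip_D vs Tip_Q: 7
The smallest is 4, between Tip_Y and Tip_D.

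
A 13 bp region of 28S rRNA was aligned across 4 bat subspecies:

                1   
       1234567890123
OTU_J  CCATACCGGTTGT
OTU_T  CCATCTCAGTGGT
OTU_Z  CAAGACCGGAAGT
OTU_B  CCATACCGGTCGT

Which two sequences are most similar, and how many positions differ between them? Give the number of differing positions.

Pairwise Hamming distances:
  OTU_J vs OTU_T: 4
  OTU_J vs OTU_Z: 4
  OTU_J vs OTU_B: 1
  OTU_T vs OTU_Z: 7
  OTU_T vs OTU_B: 4
  OTU_Z vs OTU_B: 4
The smallest is 1, between OTU_J and OTU_B.

1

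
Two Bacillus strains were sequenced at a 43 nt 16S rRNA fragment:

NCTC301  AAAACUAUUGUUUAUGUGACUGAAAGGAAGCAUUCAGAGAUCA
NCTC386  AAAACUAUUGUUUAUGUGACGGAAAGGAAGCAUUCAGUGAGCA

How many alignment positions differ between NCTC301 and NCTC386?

3

Mismatches occur at site 21 (U↔G), site 38 (A↔U), site 41 (U↔G).
That gives 3 mismatches out of 43 aligned sites, so the Hamming distance is 3.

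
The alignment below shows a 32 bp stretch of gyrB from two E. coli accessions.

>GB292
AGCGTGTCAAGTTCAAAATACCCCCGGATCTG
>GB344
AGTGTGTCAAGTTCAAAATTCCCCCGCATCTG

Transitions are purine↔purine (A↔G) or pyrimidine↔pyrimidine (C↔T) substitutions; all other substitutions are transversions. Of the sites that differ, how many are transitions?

1

The sequences differ at positions 3 (C/T, transition), 20 (A/T, transversion), 27 (G/C, transversion).
Of the 3 differences, 1 transition and 2 transversions, so the answer is 1.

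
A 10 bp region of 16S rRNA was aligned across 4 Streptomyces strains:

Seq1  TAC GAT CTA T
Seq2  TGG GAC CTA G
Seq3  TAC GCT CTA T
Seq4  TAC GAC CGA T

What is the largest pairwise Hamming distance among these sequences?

Pairwise Hamming distances:
  Seq1 vs Seq2: 4
  Seq1 vs Seq3: 1
  Seq1 vs Seq4: 2
  Seq2 vs Seq3: 5
  Seq2 vs Seq4: 4
  Seq3 vs Seq4: 3
The largest is 5, between Seq2 and Seq3.

5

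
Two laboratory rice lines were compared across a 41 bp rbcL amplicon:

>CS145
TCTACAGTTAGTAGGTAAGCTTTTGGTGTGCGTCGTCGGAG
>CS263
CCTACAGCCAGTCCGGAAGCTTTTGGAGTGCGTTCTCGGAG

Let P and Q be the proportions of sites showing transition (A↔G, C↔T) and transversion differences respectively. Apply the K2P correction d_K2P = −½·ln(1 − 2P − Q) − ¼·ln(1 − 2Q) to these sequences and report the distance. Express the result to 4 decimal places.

The sequences differ at positions 1 (T/C, transition), 8 (T/C, transition), 9 (T/C, transition), 13 (A/C, transversion), 14 (G/C, transversion), 16 (T/G, transversion), 27 (T/A, transversion), 34 (C/T, transition), 35 (G/C, transversion).
Of the 9 differences, 4 transitions and 5 transversions over 41 sites: P = 4/41 = 0.097561, Q = 5/41 = 0.121951.
d = −0.5·ln(0.682927) − 0.25·ln(0.756098) = −0.5·(-0.381367) − 0.25·(-0.279584) = 0.2606.

0.2606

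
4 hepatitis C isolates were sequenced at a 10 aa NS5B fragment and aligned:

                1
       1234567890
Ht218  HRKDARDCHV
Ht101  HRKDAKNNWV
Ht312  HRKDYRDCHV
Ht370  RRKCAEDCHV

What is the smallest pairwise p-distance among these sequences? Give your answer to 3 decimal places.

0.100

Pairwise Hamming distances:
  Ht218 vs Ht101: 4
  Ht218 vs Ht312: 1
  Ht218 vs Ht370: 3
  Ht101 vs Ht312: 5
  Ht101 vs Ht370: 6
  Ht312 vs Ht370: 4
The smallest is 1 mismatch, between Ht218 and Ht312; p = 1/10 = 0.100.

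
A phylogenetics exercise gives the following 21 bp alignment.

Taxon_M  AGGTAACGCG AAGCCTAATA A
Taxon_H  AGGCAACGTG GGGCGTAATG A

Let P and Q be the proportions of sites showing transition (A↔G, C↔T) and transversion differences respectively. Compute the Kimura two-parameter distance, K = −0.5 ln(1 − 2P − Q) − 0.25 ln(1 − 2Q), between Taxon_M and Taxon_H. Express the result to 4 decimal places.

0.3960

Mismatches occur at site 4 (T↔C, transition), site 9 (C↔T, transition), site 11 (A↔G, transition), site 12 (A↔G, transition), site 15 (C↔G, transversion), site 20 (A↔G, transition).
Of the 6 differences, 5 transitions and 1 transversion over 21 sites: P = 5/21 = 0.238095, Q = 1/21 = 0.047619.
d = −0.5·ln(0.476191) − 0.25·ln(0.904762) = −0.5·(-0.741936) − 0.25·(-0.100083) = 0.3960.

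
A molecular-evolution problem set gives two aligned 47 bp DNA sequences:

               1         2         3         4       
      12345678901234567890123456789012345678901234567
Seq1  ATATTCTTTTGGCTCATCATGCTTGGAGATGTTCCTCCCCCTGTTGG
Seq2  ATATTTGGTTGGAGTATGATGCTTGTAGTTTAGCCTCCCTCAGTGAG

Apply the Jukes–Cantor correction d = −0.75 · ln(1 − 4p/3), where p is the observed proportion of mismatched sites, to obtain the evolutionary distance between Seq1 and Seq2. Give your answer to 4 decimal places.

0.4537

Differing sites — 6:C/T; 7:T/G; 8:T/G; 13:C/A; 14:T/G; 15:C/T; 18:C/G; 26:G/T; 29:A/T; 31:G/T; 32:T/A; 33:T/G; 40:C/T; 42:T/A; 45:T/G; 46:G/A.
p = 16/47 = 0.340426.
d = −0.75 · ln(1 − (4/3)·0.340426) = −0.75 · ln(0.546099) = −0.75 · (-0.604955) = 0.4537.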